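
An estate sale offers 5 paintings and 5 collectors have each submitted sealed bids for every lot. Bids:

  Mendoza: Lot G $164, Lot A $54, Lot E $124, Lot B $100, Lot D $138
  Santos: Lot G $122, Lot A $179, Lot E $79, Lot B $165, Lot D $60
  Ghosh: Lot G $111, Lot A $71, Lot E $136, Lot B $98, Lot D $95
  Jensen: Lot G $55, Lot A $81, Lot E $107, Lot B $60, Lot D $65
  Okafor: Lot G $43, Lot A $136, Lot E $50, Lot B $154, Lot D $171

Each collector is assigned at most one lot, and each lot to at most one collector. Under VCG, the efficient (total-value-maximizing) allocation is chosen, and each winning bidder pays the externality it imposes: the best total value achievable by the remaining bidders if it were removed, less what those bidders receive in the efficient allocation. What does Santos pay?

Santos pays $12.

Efficient allocation: Mendoza→Lot G ($164), Santos→Lot A ($179), Ghosh→Lot B ($98), Jensen→Lot E ($107), Okafor→Lot D ($171); total welfare W = $719.
Santos receives Lot A at value $179, so the others get W − 179 = $540.
Without Santos: best allocation of the remaining 4 bidders over all 5 lots is Mendoza→Lot G ($164), Ghosh→Lot E ($136), Jensen→Lot A ($81), Okafor→Lot D ($171), total $552.
VCG payment = (others' best without Santos) − (others' welfare with Santos) = 552 − 540 = $12.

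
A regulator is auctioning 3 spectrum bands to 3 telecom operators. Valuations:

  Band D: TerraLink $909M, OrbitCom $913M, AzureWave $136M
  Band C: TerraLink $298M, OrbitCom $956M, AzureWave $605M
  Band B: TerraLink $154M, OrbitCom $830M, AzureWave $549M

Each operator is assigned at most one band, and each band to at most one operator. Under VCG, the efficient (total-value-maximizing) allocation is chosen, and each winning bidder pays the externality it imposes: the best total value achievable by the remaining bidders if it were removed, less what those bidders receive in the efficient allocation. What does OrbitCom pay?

OrbitCom pays $56M.

Efficient allocation: TerraLink→Band D ($909M), OrbitCom→Band C ($956M), AzureWave→Band B ($549M); total welfare W = $2414M.
OrbitCom receives Band C at value $956M, so the others get W − 956 = $1458M.
Without OrbitCom: best allocation of the remaining 2 bidders over all 3 bands is TerraLink→Band D ($909M), AzureWave→Band C ($605M), total $1514M.
VCG payment = (others' best without OrbitCom) − (others' welfare with OrbitCom) = 1514 − 1458 = $56M.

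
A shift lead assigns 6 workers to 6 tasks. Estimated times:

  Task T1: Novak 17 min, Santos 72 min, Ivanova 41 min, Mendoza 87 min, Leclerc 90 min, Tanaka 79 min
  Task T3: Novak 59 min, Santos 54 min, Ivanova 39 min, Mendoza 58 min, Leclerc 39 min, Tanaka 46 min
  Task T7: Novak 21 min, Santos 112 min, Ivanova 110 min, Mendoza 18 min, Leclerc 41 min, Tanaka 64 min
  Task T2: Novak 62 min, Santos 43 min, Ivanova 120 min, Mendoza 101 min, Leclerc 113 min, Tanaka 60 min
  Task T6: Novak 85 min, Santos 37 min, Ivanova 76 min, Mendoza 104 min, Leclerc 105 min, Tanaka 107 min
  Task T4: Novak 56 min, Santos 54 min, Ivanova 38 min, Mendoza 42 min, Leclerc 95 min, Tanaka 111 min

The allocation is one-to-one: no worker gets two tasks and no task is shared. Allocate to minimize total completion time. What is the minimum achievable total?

Optimal: Novak→Task T1 (17 min), Santos→Task T6 (37 min), Ivanova→Task T4 (38 min), Mendoza→Task T7 (18 min), Leclerc→Task T3 (39 min), Tanaka→Task T2 (60 min) — total 17+37+38+18+39+60 = 209 min.
Column-greedy (each task in turn goes to its cheapest remaining worker) gives 333 min, worse by 124.

Min total: 209 min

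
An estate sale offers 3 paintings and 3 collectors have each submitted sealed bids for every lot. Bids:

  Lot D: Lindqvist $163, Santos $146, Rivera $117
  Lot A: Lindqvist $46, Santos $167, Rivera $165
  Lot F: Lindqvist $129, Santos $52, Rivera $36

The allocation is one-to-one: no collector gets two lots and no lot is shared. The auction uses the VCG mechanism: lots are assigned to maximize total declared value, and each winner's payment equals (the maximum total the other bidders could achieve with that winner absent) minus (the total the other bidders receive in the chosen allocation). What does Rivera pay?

Rivera pays $55.

Efficient allocation: Lindqvist→Lot F ($129), Santos→Lot D ($146), Rivera→Lot A ($165); total welfare W = $440.
Rivera receives Lot A at value $165, so the others get W − 165 = $275.
Without Rivera: best allocation of the remaining 2 bidders over all 3 lots is Lindqvist→Lot D ($163), Santos→Lot A ($167), total $330.
VCG payment = (others' best without Rivera) − (others' welfare with Rivera) = 330 − 275 = $55.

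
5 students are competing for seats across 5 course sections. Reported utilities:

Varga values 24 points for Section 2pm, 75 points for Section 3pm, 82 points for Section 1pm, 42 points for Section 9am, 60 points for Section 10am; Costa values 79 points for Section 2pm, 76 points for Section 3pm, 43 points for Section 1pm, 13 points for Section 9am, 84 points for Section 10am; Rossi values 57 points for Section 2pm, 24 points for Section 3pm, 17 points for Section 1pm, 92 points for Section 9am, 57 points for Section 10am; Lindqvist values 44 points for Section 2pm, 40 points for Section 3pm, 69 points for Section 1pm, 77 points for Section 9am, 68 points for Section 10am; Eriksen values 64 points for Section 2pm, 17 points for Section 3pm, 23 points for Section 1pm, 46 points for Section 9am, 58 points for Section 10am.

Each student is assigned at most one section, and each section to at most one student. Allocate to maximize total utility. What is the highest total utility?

Maximum total: 384 points

Optimal: Varga→Section 3pm (75 points), Costa→Section 10am (84 points), Rossi→Section 9am (92 points), Lindqvist→Section 1pm (69 points), Eriksen→Section 2pm (64 points) — total 75+84+92+69+64 = 384 points.
Max-entry greedy (repeatedly take the single best remaining cell) gives 362 points, worse by 22.
Next-best assignment: Varga→Section 1pm, Costa→Section 3pm, Rossi→Section 9am, Lindqvist→Section 10am, Eriksen→Section 2pm = 382 points.
Checked against all permutations: 384 points is optimal.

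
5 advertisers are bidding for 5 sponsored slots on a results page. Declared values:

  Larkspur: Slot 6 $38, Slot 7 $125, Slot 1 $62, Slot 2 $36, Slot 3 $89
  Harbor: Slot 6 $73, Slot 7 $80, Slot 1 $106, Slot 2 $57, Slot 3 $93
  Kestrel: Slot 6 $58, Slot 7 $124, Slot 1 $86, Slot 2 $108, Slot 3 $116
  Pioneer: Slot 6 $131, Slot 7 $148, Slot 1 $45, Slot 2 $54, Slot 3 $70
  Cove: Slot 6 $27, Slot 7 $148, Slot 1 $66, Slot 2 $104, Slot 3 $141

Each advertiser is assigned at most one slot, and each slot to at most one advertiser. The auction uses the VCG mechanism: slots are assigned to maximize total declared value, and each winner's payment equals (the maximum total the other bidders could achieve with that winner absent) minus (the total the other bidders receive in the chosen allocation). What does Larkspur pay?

Efficient allocation: Larkspur→Slot 7 ($125), Harbor→Slot 1 ($106), Kestrel→Slot 2 ($108), Pioneer→Slot 6 ($131), Cove→Slot 3 ($141); total welfare W = $611.
Larkspur receives Slot 7 at value $125, so the others get W − 125 = $486.
Without Larkspur: best allocation of the remaining 4 bidders over all 5 slots is Harbor→Slot 1 ($106), Kestrel→Slot 2 ($108), Pioneer→Slot 7 ($148), Cove→Slot 3 ($141), total $503.
VCG payment = (others' best without Larkspur) − (others' welfare with Larkspur) = 503 − 486 = $17.

Larkspur pays $17.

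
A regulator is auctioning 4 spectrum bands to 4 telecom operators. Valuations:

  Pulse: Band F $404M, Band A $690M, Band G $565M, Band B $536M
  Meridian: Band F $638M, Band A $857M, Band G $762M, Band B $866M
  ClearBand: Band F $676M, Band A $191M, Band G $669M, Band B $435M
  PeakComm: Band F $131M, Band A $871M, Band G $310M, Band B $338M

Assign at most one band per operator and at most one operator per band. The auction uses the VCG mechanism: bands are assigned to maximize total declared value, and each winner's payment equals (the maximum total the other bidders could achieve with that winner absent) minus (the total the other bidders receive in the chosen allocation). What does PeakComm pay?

PeakComm pays $125M.

Efficient allocation: Pulse→Band G ($565M), Meridian→Band B ($866M), ClearBand→Band F ($676M), PeakComm→Band A ($871M); total welfare W = $2978M.
PeakComm receives Band A at value $871M, so the others get W − 871 = $2107M.
Without PeakComm: best allocation of the remaining 3 bidders over all 4 bands is Pulse→Band A ($690M), Meridian→Band B ($866M), ClearBand→Band F ($676M), total $2232M.
VCG payment = (others' best without PeakComm) − (others' welfare with PeakComm) = 2232 − 2107 = $125M.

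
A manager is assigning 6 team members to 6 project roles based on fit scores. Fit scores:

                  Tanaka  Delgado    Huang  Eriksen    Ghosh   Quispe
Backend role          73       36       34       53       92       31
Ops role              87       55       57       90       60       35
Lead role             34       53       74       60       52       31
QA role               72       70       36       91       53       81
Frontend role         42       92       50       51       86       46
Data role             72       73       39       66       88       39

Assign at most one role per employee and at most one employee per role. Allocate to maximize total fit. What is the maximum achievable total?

Max total: 501 pts

Optimal: Tanaka→Data role (72 pts), Delgado→Frontend role (92 pts), Huang→Lead role (74 pts), Eriksen→Ops role (90 pts), Ghosh→Backend role (92 pts), Quispe→QA role (81 pts) — total 72+92+74+90+92+81 = 501 pts.
Max-entry greedy (repeatedly take the single best remaining cell) gives 475 pts, worse by 26.
Every other assignment is strictly worse.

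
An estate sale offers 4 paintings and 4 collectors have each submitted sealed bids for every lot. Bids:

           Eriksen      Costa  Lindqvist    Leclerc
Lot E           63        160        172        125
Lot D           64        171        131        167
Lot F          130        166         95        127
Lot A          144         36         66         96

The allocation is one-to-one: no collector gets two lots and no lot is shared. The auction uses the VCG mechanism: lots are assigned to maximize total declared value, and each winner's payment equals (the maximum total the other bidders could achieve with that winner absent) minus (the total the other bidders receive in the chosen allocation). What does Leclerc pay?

Efficient allocation: Eriksen→Lot A ($144), Costa→Lot F ($166), Lindqvist→Lot E ($172), Leclerc→Lot D ($167); total welfare W = $649.
Leclerc receives Lot D at value $167, so the others get W − 167 = $482.
Without Leclerc: best allocation of the remaining 3 bidders over all 4 lots is Eriksen→Lot A ($144), Costa→Lot D ($171), Lindqvist→Lot E ($172), total $487.
VCG payment = (others' best without Leclerc) − (others' welfare with Leclerc) = 487 − 482 = $5.

Leclerc pays $5.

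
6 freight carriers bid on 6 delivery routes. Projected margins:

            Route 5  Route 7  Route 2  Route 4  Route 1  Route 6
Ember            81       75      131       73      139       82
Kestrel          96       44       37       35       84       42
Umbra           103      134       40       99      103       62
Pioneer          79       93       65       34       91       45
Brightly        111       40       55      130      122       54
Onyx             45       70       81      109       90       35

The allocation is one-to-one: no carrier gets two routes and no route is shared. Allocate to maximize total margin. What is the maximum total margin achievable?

Optimal: Ember→Route 2 ($131k), Kestrel→Route 5 ($96k), Umbra→Route 7 ($134k), Pioneer→Route 6 ($45k), Brightly→Route 1 ($122k), Onyx→Route 4 ($109k) — total 131+96+134+45+122+109 = $637k.
Column-greedy (each route in turn goes to its best remaining carrier) gives $618k, worse by 19.
Next-best assignment: Ember→Route 2, Kestrel→Route 5, Umbra→Route 7, Pioneer→Route 6, Brightly→Route 4, Onyx→Route 1 = $626k.

Maximum total: $637k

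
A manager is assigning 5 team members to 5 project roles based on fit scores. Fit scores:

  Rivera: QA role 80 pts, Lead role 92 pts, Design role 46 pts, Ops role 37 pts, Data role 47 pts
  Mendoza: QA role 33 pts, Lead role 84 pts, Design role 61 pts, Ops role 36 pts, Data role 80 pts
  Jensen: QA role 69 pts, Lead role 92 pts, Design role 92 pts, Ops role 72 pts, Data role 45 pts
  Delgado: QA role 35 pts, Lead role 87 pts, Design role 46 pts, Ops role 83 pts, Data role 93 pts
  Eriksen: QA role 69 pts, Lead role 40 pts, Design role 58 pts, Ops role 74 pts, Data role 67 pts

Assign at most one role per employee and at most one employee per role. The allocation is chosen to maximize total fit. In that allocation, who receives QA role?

Rivera receives QA role.

Optimal: Rivera→QA role (80 pts), Mendoza→Lead role (84 pts), Jensen→Design role (92 pts), Delgado→Data role (93 pts), Eriksen→Ops role (74 pts) — total 80+84+92+93+74 = 423 pts.
Max-entry greedy (repeatedly take the single best remaining cell) gives 384 pts, worse by 39.
Next-best assignment: Rivera→Lead role, Mendoza→Data role, Jensen→Design role, Delgado→Ops role, Eriksen→QA role = 416 pts.
Swapping Rivera↔Delgado (Rivera→Data role 47 pts, Delgado→QA role 35 pts) loses 91.
Every other assignment is strictly worse.
Rivera's own top role is Lead role (92 pts), but forcing Rivera→Lead role and reassigning the rest optimally gives only 416 pts — worse by 7.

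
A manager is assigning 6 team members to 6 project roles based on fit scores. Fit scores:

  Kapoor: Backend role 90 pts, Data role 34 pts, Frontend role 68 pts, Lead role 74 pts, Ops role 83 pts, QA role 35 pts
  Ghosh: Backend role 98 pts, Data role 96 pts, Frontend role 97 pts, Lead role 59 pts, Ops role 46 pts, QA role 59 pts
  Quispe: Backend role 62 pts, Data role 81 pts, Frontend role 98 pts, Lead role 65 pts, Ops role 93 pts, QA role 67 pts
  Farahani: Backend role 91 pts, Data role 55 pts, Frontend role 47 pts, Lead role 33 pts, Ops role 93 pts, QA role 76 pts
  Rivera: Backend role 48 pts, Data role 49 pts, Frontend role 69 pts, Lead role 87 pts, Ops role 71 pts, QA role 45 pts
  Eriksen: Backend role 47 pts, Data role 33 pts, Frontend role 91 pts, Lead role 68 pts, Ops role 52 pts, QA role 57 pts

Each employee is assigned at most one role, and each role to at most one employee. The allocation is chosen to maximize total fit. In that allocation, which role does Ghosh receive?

Optimal: Kapoor→Backend role (90 pts), Ghosh→Data role (96 pts), Quispe→Ops role (93 pts), Farahani→QA role (76 pts), Rivera→Lead role (87 pts), Eriksen→Frontend role (91 pts) — total 90+96+93+76+87+91 = 533 pts.
Column-greedy (each role in turn goes to its best remaining employee) gives 485 pts, worse by 48.
Next-best assignment: Kapoor→Backend role, Ghosh→Data role, Quispe→QA role, Farahani→Ops role, Rivera→Lead role, Eriksen→Frontend role = 524 pts.
Swapping Ghosh↔Kapoor (Ghosh→Backend role 98 pts, Kapoor→Data role 34 pts) loses 54.
No other one-to-one assignment exceeds 533 pts.
Ghosh's own top role is Backend role (98 pts), but forcing Ghosh→Backend role and reassigning the rest optimally gives only 516 pts — worse by 17.

Ghosh receives Data role.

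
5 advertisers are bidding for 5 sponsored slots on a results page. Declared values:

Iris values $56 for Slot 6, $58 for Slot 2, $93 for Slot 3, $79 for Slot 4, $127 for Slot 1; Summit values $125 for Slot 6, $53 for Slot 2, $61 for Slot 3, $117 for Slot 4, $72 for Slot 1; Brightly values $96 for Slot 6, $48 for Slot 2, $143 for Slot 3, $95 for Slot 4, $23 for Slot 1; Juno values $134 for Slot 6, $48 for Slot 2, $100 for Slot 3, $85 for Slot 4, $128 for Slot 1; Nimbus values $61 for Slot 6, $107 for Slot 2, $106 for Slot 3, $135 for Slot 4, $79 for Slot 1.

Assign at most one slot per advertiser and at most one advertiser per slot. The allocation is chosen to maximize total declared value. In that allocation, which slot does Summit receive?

Summit receives Slot 4.

Optimal: Iris→Slot 1 ($127), Summit→Slot 4 ($117), Brightly→Slot 3 ($143), Juno→Slot 6 ($134), Nimbus→Slot 2 ($107) — total 127+117+143+134+107 = $628.
Row-greedy (each advertiser in turn takes its best remaining slot) gives $587, worse by 41.
Summit's own top slot is Slot 6 ($125), but forcing Summit→Slot 6 and reassigning the rest optimally gives only $589 — worse by 39.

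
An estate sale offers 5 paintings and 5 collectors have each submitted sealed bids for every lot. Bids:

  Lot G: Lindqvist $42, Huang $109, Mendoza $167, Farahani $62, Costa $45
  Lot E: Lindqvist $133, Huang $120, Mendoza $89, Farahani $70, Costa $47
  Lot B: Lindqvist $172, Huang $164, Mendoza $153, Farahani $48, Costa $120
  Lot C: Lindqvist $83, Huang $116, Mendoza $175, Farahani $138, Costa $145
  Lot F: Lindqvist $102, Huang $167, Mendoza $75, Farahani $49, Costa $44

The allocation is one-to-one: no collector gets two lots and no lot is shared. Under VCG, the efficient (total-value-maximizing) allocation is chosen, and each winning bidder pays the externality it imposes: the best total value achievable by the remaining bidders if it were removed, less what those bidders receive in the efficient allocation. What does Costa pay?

Efficient allocation: Lindqvist→Lot E ($133), Huang→Lot F ($167), Mendoza→Lot G ($167), Farahani→Lot C ($138), Costa→Lot B ($120); total welfare W = $725.
Costa receives Lot B at value $120, so the others get W − 120 = $605.
Without Costa: best allocation of the remaining 4 bidders over all 5 lots is Lindqvist→Lot B ($172), Huang→Lot F ($167), Mendoza→Lot G ($167), Farahani→Lot C ($138), total $644.
VCG payment = (others' best without Costa) − (others' welfare with Costa) = 644 − 605 = $39.

Costa pays $39.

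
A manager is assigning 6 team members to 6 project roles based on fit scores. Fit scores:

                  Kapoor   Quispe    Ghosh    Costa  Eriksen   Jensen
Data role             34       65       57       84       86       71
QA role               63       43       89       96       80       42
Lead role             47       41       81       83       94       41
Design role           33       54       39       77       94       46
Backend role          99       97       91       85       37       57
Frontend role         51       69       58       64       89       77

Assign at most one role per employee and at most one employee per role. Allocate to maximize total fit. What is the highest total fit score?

This is the linear assignment problem.
Optimal: Kapoor→Backend role (99 pts), Quispe→Data role (65 pts), Ghosh→Lead role (81 pts), Costa→QA role (96 pts), Eriksen→Design role (94 pts), Jensen→Frontend role (77 pts) — total 99+65+81+96+94+77 = 512 pts.
Max-entry greedy (repeatedly take the single best remaining cell) gives 470 pts, worse by 42.
No other one-to-one assignment exceeds 512 pts.

Maximum total: 512 pts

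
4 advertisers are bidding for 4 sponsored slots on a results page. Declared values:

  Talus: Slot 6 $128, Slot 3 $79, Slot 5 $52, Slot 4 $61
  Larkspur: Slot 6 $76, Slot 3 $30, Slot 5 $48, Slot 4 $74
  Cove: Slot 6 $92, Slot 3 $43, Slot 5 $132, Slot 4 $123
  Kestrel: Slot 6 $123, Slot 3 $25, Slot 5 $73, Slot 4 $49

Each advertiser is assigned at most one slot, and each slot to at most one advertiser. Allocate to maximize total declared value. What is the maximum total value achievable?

Optimal: Talus→Slot 3 ($79), Larkspur→Slot 4 ($74), Cove→Slot 5 ($132), Kestrel→Slot 6 ($123) — total 79+74+132+123 = $408.
Max-entry greedy (repeatedly take the single best remaining cell) gives $359, worse by 49.

Maximum total: $408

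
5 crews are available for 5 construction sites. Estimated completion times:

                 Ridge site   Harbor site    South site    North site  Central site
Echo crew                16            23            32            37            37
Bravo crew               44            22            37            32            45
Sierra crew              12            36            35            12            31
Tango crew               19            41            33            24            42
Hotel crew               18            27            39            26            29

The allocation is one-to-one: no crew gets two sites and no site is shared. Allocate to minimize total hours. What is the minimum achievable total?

Minimum total: 112 hours

This is a one-to-one assignment (minimum-cost bipartite matching).
Optimal: Echo crew→Ridge site (16 hours), Bravo crew→Harbor site (22 hours), Sierra crew→North site (12 hours), Tango crew→South site (33 hours), Hotel crew→Central site (29 hours) — total 16+22+12+33+29 = 112 hours.
Min-entry greedy (repeatedly take the single cheapest remaining cell) gives 119 hours, worse by 7.
Swapping Bravo crew↔Tango crew (Bravo crew→South site 37 hours, Tango crew→Harbor site 41 hours) adds 23.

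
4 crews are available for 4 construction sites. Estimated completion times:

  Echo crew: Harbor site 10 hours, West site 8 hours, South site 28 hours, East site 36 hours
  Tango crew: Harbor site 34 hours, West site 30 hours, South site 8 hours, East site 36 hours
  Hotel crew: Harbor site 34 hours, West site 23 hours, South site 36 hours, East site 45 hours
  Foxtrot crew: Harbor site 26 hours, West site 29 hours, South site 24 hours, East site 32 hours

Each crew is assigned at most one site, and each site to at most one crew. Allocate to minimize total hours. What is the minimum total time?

Min total: 73 hours

Optimal: Echo crew→Harbor site (10 hours), Tango crew→South site (8 hours), Hotel crew→West site (23 hours), Foxtrot crew→East site (32 hours) — total 10+8+23+32 = 73 hours.
Row-greedy (each crew in turn takes its cheapest remaining site) gives 82 hours, worse by 9.
Next-best assignment: Echo crew→West site, Tango crew→South site, Hotel crew→Harbor site, Foxtrot crew→East site = 82 hours.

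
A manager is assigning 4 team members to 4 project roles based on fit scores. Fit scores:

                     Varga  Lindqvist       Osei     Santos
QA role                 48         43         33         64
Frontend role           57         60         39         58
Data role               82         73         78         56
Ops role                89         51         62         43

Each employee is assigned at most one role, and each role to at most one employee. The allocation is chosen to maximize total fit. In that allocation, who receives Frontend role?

Optimal: Varga→Ops role (89 pts), Lindqvist→Frontend role (60 pts), Osei→Data role (78 pts), Santos→QA role (64 pts) — total 89+60+78+64 = 291 pts.
Column-greedy (each role in turn goes to its best remaining employee) gives 268 pts, worse by 23.
Checked against all permutations: 291 pts is optimal.
Lindqvist's own top role is Data role (73 pts), but forcing Lindqvist→Data role and reassigning the rest optimally gives only 265 pts — worse by 26.

Lindqvist receives Frontend role.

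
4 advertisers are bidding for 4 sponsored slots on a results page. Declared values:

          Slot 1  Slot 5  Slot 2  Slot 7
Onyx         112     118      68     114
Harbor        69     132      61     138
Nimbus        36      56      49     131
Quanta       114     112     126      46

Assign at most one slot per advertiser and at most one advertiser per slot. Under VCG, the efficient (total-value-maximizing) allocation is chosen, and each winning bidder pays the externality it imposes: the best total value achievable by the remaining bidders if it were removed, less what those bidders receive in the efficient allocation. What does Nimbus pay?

Efficient allocation: Onyx→Slot 1 ($112), Harbor→Slot 5 ($132), Nimbus→Slot 7 ($131), Quanta→Slot 2 ($126); total welfare W = $501.
Nimbus receives Slot 7 at value $131, so the others get W − 131 = $370.
Without Nimbus: best allocation of the remaining 3 bidders over all 4 slots is Onyx→Slot 5 ($118), Harbor→Slot 7 ($138), Quanta→Slot 2 ($126), total $382.
VCG payment = (others' best without Nimbus) − (others' welfare with Nimbus) = 382 − 370 = $12.

Nimbus pays $12.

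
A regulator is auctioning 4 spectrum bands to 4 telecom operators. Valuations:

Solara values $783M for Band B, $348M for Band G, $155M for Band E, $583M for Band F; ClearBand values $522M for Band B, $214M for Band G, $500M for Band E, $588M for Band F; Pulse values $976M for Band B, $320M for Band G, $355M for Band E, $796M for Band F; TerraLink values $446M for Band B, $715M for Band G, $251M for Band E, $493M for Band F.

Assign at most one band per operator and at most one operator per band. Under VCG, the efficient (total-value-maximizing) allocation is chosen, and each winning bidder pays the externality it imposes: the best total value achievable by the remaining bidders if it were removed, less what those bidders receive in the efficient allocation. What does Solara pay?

Efficient allocation: Solara→Band B ($783M), ClearBand→Band E ($500M), Pulse→Band F ($796M), TerraLink→Band G ($715M); total welfare W = $2794M.
Solara receives Band B at value $783M, so the others get W − 783 = $2011M.
Without Solara: best allocation of the remaining 3 bidders over all 4 bands is ClearBand→Band F ($588M), Pulse→Band B ($976M), TerraLink→Band G ($715M), total $2279M.
VCG payment = (others' best without Solara) − (others' welfare with Solara) = 2279 − 2011 = $268M.

Solara pays $268M.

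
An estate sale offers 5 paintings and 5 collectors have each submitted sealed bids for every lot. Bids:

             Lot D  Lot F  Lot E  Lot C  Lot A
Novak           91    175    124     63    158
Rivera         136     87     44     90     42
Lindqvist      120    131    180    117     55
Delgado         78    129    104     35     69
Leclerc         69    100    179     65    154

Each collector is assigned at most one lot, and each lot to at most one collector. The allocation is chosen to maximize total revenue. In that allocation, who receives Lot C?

Lindqvist receives Lot C.

Optimal: Novak→Lot A ($158), Rivera→Lot D ($136), Lindqvist→Lot C ($117), Delgado→Lot F ($129), Leclerc→Lot E ($179) — total 158+136+117+129+179 = $719.
Column-greedy (each lot in turn goes to its best remaining collector) gives $625, worse by 94.
Lindqvist's own top lot is Lot E ($180), but forcing Lindqvist→Lot E and reassigning the rest optimally gives only $680 — worse by 39.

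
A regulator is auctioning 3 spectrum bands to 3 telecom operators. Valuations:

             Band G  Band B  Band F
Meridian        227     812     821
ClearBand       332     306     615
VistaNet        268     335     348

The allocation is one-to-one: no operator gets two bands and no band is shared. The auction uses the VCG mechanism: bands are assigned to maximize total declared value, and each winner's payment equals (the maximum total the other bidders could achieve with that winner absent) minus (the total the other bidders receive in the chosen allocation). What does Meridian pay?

Efficient allocation: Meridian→Band B ($812M), ClearBand→Band F ($615M), VistaNet→Band G ($268M); total welfare W = $1695M.
Meridian receives Band B at value $812M, so the others get W − 812 = $883M.
Without Meridian: best allocation of the remaining 2 bidders over all 3 bands is ClearBand→Band F ($615M), VistaNet→Band B ($335M), total $950M.
VCG payment = (others' best without Meridian) − (others' welfare with Meridian) = 950 − 883 = $67M.

Meridian pays $67M.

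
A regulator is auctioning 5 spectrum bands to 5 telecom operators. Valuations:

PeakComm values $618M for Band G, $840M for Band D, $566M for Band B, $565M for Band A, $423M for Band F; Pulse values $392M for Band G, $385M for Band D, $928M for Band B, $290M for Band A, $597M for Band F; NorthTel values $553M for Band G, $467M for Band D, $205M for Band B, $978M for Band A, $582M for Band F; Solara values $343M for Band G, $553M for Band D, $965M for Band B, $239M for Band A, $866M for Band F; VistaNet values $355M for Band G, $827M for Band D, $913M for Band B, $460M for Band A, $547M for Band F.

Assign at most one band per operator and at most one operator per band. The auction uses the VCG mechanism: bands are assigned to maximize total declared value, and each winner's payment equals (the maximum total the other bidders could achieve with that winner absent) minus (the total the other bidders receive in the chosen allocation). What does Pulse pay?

Efficient allocation: PeakComm→Band G ($618M), Pulse→Band B ($928M), NorthTel→Band A ($978M), Solara→Band F ($866M), VistaNet→Band D ($827M); total welfare W = $4217M.
Pulse receives Band B at value $928M, so the others get W − 928 = $3289M.
Without Pulse: best allocation of the remaining 4 bidders over all 5 bands is PeakComm→Band D ($840M), NorthTel→Band A ($978M), Solara→Band F ($866M), VistaNet→Band B ($913M), total $3597M.
VCG payment = (others' best without Pulse) − (others' welfare with Pulse) = 3597 − 3289 = $308M.

Pulse pays $308M.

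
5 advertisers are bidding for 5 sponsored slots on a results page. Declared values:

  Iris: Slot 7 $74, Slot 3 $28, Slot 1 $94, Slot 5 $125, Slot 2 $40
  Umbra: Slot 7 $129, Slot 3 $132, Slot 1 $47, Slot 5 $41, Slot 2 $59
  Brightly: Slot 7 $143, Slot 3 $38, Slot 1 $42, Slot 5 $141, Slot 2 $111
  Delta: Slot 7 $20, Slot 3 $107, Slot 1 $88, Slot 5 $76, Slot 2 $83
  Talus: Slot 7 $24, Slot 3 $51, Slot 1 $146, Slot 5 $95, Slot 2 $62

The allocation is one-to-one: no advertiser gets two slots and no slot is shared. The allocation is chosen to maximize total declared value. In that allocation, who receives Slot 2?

This is a one-to-one assignment (maximum-weight bipartite matching).
Optimal: Iris→Slot 5 ($125), Umbra→Slot 3 ($132), Brightly→Slot 7 ($143), Delta→Slot 2 ($83), Talus→Slot 1 ($146) — total 125+132+143+83+146 = $629.
Row-greedy (each advertiser in turn takes its best remaining slot) gives $550, worse by 79.
Next-best assignment: Iris→Slot 5, Umbra→Slot 7, Brightly→Slot 2, Delta→Slot 3, Talus→Slot 1 = $618.
No other one-to-one assignment exceeds $629.
Delta's own top slot is Slot 3 ($107), but forcing Delta→Slot 3 and reassigning the rest optimally gives only $618 — worse by 11.

Delta receives Slot 2.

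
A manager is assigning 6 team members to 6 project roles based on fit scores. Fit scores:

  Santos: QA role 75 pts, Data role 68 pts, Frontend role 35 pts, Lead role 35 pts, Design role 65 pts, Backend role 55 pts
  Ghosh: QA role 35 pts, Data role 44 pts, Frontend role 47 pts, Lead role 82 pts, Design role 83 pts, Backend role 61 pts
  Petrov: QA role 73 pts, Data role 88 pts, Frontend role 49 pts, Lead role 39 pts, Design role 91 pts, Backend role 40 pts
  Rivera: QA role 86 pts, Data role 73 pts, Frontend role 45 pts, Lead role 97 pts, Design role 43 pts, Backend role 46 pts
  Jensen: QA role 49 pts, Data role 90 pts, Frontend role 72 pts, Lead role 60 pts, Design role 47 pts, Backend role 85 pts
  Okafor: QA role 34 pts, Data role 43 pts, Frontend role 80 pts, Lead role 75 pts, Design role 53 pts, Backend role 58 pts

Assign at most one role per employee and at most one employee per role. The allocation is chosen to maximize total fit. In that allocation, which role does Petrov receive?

This is a one-to-one assignment (maximum-weight bipartite matching).
Optimal: Santos→QA role (75 pts), Ghosh→Design role (83 pts), Petrov→Data role (88 pts), Rivera→Lead role (97 pts), Jensen→Backend role (85 pts), Okafor→Frontend role (80 pts) — total 75+83+88+97+85+80 = 508 pts.
Max-entry greedy (repeatedly take the single best remaining cell) gives 494 pts, worse by 14.
Swapping Santos↔Okafor (Santos→Frontend role 35 pts, Okafor→QA role 34 pts) loses 86.
No other one-to-one assignment exceeds 508 pts.
Petrov's own top role is Design role (91 pts), but forcing Petrov→Design role and reassigning the rest optimally gives only 494 pts — worse by 14.

Petrov receives Data role.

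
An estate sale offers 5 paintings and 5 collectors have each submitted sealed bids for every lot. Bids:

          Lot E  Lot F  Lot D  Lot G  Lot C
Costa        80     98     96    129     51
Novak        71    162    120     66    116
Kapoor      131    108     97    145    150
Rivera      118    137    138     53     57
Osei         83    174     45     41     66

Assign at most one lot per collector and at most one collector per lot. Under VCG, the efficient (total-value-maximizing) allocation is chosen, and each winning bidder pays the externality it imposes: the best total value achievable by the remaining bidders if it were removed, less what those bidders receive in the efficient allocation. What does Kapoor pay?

Kapoor pays $16.

Efficient allocation: Costa→Lot G ($129), Novak→Lot D ($120), Kapoor→Lot C ($150), Rivera→Lot E ($118), Osei→Lot F ($174); total welfare W = $691.
Kapoor receives Lot C at value $150, so the others get W − 150 = $541.
Without Kapoor: best allocation of the remaining 4 bidders over all 5 lots is Costa→Lot G ($129), Novak→Lot C ($116), Rivera→Lot D ($138), Osei→Lot F ($174), total $557.
VCG payment = (others' best without Kapoor) − (others' welfare with Kapoor) = 557 − 541 = $16.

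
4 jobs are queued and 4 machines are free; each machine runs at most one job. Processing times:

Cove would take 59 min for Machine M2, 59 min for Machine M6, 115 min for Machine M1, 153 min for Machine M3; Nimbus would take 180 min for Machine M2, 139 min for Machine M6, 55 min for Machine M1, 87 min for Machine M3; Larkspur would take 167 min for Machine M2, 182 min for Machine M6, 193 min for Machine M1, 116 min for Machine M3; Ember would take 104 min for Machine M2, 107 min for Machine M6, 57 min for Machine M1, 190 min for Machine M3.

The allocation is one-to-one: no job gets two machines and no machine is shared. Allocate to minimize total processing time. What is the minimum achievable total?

Min total: 334 min

This is a one-to-one assignment (minimum-cost bipartite matching).
Optimal: Cove→Machine M6 (59 min), Nimbus→Machine M1 (55 min), Larkspur→Machine M3 (116 min), Ember→Machine M2 (104 min) — total 59+55+116+104 = 334 min.
Min-entry greedy (repeatedly take the single cheapest remaining cell) gives 337 min, worse by 3.
Swapping Cove↔Nimbus (Cove→Machine M1 115 min, Nimbus→Machine M6 139 min) adds 140.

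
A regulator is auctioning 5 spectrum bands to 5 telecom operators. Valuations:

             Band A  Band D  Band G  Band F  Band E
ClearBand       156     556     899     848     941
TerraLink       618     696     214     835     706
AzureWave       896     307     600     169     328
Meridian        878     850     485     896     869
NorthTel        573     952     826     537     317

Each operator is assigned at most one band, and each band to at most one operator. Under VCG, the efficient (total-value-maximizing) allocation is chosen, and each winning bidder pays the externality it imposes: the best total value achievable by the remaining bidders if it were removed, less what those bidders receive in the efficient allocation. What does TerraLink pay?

Efficient allocation: ClearBand→Band G ($899M), TerraLink→Band F ($835M), AzureWave→Band A ($896M), Meridian→Band E ($869M), NorthTel→Band D ($952M); total welfare W = $4451M.
TerraLink receives Band F at value $835M, so the others get W − 835 = $3616M.
Without TerraLink: best allocation of the remaining 4 bidders over all 5 bands is ClearBand→Band E ($941M), AzureWave→Band A ($896M), Meridian→Band F ($896M), NorthTel→Band D ($952M), total $3685M.
VCG payment = (others' best without TerraLink) − (others' welfare with TerraLink) = 3685 − 3616 = $69M.

TerraLink pays $69M.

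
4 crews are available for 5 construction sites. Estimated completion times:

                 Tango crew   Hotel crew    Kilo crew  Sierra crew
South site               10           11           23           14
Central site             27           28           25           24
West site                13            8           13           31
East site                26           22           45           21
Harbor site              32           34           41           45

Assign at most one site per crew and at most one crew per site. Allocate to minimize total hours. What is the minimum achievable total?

This is the linear assignment problem.
Optimal: Tango crew→South site (10 hours), Hotel crew→West site (8 hours), Kilo crew→Central site (25 hours), Sierra crew→East site (21 hours) — total 10+8+25+21 = 64 hours.
Column-greedy (each site in turn goes to its cheapest remaining crew) gives 87 hours, worse by 23.
Next-best assignment: Tango crew→South site, Hotel crew→East site, Kilo crew→West site, Sierra crew→Central site = 69 hours.
Every other assignment is strictly worse.

Minimum total: 64 hours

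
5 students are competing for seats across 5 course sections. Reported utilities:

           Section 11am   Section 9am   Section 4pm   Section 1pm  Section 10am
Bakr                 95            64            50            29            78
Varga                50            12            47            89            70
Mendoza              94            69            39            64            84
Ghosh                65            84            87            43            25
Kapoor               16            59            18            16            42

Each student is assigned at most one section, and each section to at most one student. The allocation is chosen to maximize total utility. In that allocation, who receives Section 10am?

This is a one-to-one assignment (maximum-weight bipartite matching).
Optimal: Bakr→Section 11am (95 points), Varga→Section 1pm (89 points), Mendoza→Section 10am (84 points), Ghosh→Section 4pm (87 points), Kapoor→Section 9am (59 points) — total 95+89+84+87+59 = 414 points.
Column-greedy (each section in turn goes to its best remaining student) gives 332 points, worse by 82.
Next-best assignment: Bakr→Section 10am, Varga→Section 1pm, Mendoza→Section 11am, Ghosh→Section 4pm, Kapoor→Section 9am = 407 points.
Swapping Ghosh↔Mendoza (Ghosh→Section 10am 25 points, Mendoza→Section 4pm 39 points) loses 107.
Every other assignment is strictly worse.
Mendoza's own top section is Section 11am (94 points), but forcing Mendoza→Section 11am and reassigning the rest optimally gives only 407 points — worse by 7.

Mendoza receives Section 10am.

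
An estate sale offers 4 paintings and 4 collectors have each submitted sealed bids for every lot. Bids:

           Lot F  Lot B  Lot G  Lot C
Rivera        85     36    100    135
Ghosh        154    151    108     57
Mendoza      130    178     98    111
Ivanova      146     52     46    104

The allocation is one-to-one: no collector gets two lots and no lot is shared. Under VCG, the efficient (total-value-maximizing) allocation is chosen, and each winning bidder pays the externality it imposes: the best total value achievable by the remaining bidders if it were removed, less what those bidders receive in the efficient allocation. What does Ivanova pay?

Efficient allocation: Rivera→Lot C ($135), Ghosh→Lot G ($108), Mendoza→Lot B ($178), Ivanova→Lot F ($146); total welfare W = $567.
Ivanova receives Lot F at value $146, so the others get W − 146 = $421.
Without Ivanova: best allocation of the remaining 3 bidders over all 4 lots is Rivera→Lot C ($135), Ghosh→Lot F ($154), Mendoza→Lot B ($178), total $467.
VCG payment = (others' best without Ivanova) − (others' welfare with Ivanova) = 467 − 421 = $46.

Ivanova pays $46.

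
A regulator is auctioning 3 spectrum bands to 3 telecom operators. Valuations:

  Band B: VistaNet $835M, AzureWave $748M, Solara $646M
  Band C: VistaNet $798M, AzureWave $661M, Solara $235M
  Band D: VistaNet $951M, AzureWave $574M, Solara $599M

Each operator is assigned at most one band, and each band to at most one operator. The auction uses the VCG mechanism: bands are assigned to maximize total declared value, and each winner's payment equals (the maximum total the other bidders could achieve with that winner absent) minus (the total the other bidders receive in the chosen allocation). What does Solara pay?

Efficient allocation: VistaNet→Band D ($951M), AzureWave→Band C ($661M), Solara→Band B ($646M); total welfare W = $2258M.
Solara receives Band B at value $646M, so the others get W − 646 = $1612M.
Without Solara: best allocation of the remaining 2 bidders over all 3 bands is VistaNet→Band D ($951M), AzureWave→Band B ($748M), total $1699M.
VCG payment = (others' best without Solara) − (others' welfare with Solara) = 1699 − 1612 = $87M.

Solara pays $87M.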